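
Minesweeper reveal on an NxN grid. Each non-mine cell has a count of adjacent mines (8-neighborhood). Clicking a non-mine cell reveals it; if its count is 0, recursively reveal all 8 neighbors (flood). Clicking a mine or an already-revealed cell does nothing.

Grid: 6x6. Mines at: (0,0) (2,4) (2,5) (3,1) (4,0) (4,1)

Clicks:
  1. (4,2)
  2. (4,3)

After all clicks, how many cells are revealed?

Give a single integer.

Click 1 (4,2) count=2: revealed 1 new [(4,2)] -> total=1
Click 2 (4,3) count=0: revealed 11 new [(3,2) (3,3) (3,4) (3,5) (4,3) (4,4) (4,5) (5,2) (5,3) (5,4) (5,5)] -> total=12

Answer: 12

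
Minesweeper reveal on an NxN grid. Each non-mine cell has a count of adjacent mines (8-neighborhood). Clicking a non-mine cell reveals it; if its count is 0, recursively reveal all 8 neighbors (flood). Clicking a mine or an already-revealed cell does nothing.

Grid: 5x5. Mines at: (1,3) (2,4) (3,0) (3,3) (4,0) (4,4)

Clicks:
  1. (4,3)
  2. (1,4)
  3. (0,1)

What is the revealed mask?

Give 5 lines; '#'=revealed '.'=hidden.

Click 1 (4,3) count=2: revealed 1 new [(4,3)] -> total=1
Click 2 (1,4) count=2: revealed 1 new [(1,4)] -> total=2
Click 3 (0,1) count=0: revealed 9 new [(0,0) (0,1) (0,2) (1,0) (1,1) (1,2) (2,0) (2,1) (2,2)] -> total=11

Answer: ###..
###.#
###..
.....
...#.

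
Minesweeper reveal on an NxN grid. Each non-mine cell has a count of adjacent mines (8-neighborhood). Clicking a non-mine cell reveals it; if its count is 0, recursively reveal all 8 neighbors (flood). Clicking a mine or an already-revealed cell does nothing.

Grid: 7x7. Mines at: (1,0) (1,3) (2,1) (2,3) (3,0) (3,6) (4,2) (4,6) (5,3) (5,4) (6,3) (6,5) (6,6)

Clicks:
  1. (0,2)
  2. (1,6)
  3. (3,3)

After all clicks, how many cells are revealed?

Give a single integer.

Click 1 (0,2) count=1: revealed 1 new [(0,2)] -> total=1
Click 2 (1,6) count=0: revealed 9 new [(0,4) (0,5) (0,6) (1,4) (1,5) (1,6) (2,4) (2,5) (2,6)] -> total=10
Click 3 (3,3) count=2: revealed 1 new [(3,3)] -> total=11

Answer: 11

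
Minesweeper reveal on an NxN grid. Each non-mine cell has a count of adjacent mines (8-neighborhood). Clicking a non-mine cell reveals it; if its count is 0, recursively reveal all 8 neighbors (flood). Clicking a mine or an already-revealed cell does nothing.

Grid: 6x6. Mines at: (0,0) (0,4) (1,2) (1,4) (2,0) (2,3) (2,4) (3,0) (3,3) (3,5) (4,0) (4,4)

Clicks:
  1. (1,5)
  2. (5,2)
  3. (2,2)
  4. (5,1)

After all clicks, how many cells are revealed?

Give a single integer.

Click 1 (1,5) count=3: revealed 1 new [(1,5)] -> total=1
Click 2 (5,2) count=0: revealed 6 new [(4,1) (4,2) (4,3) (5,1) (5,2) (5,3)] -> total=7
Click 3 (2,2) count=3: revealed 1 new [(2,2)] -> total=8
Click 4 (5,1) count=1: revealed 0 new [(none)] -> total=8

Answer: 8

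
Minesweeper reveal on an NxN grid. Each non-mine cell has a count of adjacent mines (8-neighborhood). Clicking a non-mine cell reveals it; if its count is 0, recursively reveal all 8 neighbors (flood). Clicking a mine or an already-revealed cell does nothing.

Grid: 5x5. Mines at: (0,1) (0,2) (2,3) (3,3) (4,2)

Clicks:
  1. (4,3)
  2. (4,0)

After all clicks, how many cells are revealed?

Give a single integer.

Answer: 12

Derivation:
Click 1 (4,3) count=2: revealed 1 new [(4,3)] -> total=1
Click 2 (4,0) count=0: revealed 11 new [(1,0) (1,1) (1,2) (2,0) (2,1) (2,2) (3,0) (3,1) (3,2) (4,0) (4,1)] -> total=12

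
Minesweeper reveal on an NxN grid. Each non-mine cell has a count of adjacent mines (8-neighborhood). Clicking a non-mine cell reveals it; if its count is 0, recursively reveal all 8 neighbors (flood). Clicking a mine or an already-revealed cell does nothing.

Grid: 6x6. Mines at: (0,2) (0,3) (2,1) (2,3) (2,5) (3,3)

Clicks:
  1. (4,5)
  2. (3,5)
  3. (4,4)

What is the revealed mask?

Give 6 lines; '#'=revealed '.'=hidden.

Click 1 (4,5) count=0: revealed 17 new [(3,0) (3,1) (3,2) (3,4) (3,5) (4,0) (4,1) (4,2) (4,3) (4,4) (4,5) (5,0) (5,1) (5,2) (5,3) (5,4) (5,5)] -> total=17
Click 2 (3,5) count=1: revealed 0 new [(none)] -> total=17
Click 3 (4,4) count=1: revealed 0 new [(none)] -> total=17

Answer: ......
......
......
###.##
######
######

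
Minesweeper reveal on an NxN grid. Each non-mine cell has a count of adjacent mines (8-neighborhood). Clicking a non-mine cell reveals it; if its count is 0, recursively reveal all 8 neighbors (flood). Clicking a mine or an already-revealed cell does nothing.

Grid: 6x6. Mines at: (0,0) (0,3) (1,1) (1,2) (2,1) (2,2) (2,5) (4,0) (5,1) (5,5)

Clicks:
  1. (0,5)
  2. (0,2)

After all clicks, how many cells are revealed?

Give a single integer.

Click 1 (0,5) count=0: revealed 4 new [(0,4) (0,5) (1,4) (1,5)] -> total=4
Click 2 (0,2) count=3: revealed 1 new [(0,2)] -> total=5

Answer: 5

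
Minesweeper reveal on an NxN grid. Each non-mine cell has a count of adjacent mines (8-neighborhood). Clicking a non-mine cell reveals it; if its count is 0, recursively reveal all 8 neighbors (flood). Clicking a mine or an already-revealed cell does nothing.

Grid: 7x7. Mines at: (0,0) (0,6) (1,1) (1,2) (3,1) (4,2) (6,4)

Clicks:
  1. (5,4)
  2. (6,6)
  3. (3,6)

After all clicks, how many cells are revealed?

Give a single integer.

Click 1 (5,4) count=1: revealed 1 new [(5,4)] -> total=1
Click 2 (6,6) count=0: revealed 24 new [(0,3) (0,4) (0,5) (1,3) (1,4) (1,5) (1,6) (2,3) (2,4) (2,5) (2,6) (3,3) (3,4) (3,5) (3,6) (4,3) (4,4) (4,5) (4,6) (5,3) (5,5) (5,6) (6,5) (6,6)] -> total=25
Click 3 (3,6) count=0: revealed 0 new [(none)] -> total=25

Answer: 25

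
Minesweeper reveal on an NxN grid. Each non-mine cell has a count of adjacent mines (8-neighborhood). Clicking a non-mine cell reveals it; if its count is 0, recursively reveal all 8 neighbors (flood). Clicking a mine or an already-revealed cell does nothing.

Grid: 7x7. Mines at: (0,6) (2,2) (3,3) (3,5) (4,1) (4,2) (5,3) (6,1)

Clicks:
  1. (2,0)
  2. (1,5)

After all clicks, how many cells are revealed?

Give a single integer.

Click 1 (2,0) count=0: revealed 19 new [(0,0) (0,1) (0,2) (0,3) (0,4) (0,5) (1,0) (1,1) (1,2) (1,3) (1,4) (1,5) (2,0) (2,1) (2,3) (2,4) (2,5) (3,0) (3,1)] -> total=19
Click 2 (1,5) count=1: revealed 0 new [(none)] -> total=19

Answer: 19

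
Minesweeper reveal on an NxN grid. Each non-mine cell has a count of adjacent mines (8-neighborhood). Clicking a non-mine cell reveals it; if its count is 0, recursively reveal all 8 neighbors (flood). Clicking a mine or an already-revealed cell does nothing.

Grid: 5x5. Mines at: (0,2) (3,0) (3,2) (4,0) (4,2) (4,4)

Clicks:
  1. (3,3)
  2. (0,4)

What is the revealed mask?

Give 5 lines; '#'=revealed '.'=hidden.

Answer: ...##
...##
...##
...##
.....

Derivation:
Click 1 (3,3) count=3: revealed 1 new [(3,3)] -> total=1
Click 2 (0,4) count=0: revealed 7 new [(0,3) (0,4) (1,3) (1,4) (2,3) (2,4) (3,4)] -> total=8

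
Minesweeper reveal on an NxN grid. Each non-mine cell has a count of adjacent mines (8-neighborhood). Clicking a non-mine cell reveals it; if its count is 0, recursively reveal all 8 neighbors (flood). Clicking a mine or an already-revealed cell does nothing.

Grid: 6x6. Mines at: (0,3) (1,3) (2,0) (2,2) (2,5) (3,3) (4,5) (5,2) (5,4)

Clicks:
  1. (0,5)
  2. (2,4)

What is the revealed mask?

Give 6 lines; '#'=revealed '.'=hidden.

Answer: ....##
....##
....#.
......
......
......

Derivation:
Click 1 (0,5) count=0: revealed 4 new [(0,4) (0,5) (1,4) (1,5)] -> total=4
Click 2 (2,4) count=3: revealed 1 new [(2,4)] -> total=5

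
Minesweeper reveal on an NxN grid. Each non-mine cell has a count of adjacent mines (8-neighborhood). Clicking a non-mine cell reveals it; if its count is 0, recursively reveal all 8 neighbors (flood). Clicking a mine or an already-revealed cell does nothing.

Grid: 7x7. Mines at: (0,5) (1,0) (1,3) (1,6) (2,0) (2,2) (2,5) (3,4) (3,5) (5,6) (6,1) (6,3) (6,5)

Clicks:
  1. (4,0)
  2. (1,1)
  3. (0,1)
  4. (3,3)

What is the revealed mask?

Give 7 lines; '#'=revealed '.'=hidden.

Click 1 (4,0) count=0: revealed 12 new [(3,0) (3,1) (3,2) (3,3) (4,0) (4,1) (4,2) (4,3) (5,0) (5,1) (5,2) (5,3)] -> total=12
Click 2 (1,1) count=3: revealed 1 new [(1,1)] -> total=13
Click 3 (0,1) count=1: revealed 1 new [(0,1)] -> total=14
Click 4 (3,3) count=2: revealed 0 new [(none)] -> total=14

Answer: .#.....
.#.....
.......
####...
####...
####...
.......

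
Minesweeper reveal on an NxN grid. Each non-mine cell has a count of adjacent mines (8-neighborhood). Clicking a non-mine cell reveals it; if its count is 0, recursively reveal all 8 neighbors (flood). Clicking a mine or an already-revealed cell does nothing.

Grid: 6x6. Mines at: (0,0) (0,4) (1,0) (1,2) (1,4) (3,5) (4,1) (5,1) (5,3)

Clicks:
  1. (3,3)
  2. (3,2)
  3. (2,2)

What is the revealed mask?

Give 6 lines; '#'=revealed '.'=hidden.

Click 1 (3,3) count=0: revealed 9 new [(2,2) (2,3) (2,4) (3,2) (3,3) (3,4) (4,2) (4,3) (4,4)] -> total=9
Click 2 (3,2) count=1: revealed 0 new [(none)] -> total=9
Click 3 (2,2) count=1: revealed 0 new [(none)] -> total=9

Answer: ......
......
..###.
..###.
..###.
......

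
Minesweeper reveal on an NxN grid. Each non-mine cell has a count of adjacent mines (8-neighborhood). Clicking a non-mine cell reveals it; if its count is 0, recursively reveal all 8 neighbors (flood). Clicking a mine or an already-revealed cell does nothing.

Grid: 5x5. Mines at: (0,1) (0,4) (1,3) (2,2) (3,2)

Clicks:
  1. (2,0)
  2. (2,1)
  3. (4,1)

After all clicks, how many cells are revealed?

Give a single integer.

Answer: 8

Derivation:
Click 1 (2,0) count=0: revealed 8 new [(1,0) (1,1) (2,0) (2,1) (3,0) (3,1) (4,0) (4,1)] -> total=8
Click 2 (2,1) count=2: revealed 0 new [(none)] -> total=8
Click 3 (4,1) count=1: revealed 0 new [(none)] -> total=8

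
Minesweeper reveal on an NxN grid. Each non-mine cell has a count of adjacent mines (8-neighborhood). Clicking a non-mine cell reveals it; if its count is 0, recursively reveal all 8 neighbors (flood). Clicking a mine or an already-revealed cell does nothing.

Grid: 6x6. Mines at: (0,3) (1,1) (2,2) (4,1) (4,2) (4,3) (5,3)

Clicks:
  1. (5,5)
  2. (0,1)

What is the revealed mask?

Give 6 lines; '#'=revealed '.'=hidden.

Answer: .#..##
...###
...###
...###
....##
....##

Derivation:
Click 1 (5,5) count=0: revealed 15 new [(0,4) (0,5) (1,3) (1,4) (1,5) (2,3) (2,4) (2,5) (3,3) (3,4) (3,5) (4,4) (4,5) (5,4) (5,5)] -> total=15
Click 2 (0,1) count=1: revealed 1 new [(0,1)] -> total=16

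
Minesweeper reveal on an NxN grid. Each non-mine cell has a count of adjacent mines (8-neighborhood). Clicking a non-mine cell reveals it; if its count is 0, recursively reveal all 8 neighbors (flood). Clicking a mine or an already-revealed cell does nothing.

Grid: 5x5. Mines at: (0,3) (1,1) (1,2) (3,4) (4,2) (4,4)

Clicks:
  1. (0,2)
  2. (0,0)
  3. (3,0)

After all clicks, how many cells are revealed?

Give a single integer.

Click 1 (0,2) count=3: revealed 1 new [(0,2)] -> total=1
Click 2 (0,0) count=1: revealed 1 new [(0,0)] -> total=2
Click 3 (3,0) count=0: revealed 6 new [(2,0) (2,1) (3,0) (3,1) (4,0) (4,1)] -> total=8

Answer: 8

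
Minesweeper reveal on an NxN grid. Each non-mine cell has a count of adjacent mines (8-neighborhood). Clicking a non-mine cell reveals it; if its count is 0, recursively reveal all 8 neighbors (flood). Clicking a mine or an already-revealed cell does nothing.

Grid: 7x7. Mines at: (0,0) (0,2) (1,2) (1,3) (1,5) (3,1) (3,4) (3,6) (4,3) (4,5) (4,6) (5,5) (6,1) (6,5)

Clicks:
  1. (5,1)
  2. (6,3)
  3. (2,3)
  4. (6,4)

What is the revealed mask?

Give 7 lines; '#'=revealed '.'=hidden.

Answer: .......
.......
...#...
.......
.......
.####..
..###..

Derivation:
Click 1 (5,1) count=1: revealed 1 new [(5,1)] -> total=1
Click 2 (6,3) count=0: revealed 6 new [(5,2) (5,3) (5,4) (6,2) (6,3) (6,4)] -> total=7
Click 3 (2,3) count=3: revealed 1 new [(2,3)] -> total=8
Click 4 (6,4) count=2: revealed 0 new [(none)] -> total=8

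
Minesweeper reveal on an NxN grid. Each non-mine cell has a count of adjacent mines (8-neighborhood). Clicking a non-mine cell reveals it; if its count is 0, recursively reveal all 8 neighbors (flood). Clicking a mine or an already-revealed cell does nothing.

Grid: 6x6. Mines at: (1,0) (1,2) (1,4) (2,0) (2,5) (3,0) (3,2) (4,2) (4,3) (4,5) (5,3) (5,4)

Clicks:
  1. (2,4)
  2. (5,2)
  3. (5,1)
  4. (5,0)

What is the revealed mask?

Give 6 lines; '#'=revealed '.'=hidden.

Click 1 (2,4) count=2: revealed 1 new [(2,4)] -> total=1
Click 2 (5,2) count=3: revealed 1 new [(5,2)] -> total=2
Click 3 (5,1) count=1: revealed 1 new [(5,1)] -> total=3
Click 4 (5,0) count=0: revealed 3 new [(4,0) (4,1) (5,0)] -> total=6

Answer: ......
......
....#.
......
##....
###...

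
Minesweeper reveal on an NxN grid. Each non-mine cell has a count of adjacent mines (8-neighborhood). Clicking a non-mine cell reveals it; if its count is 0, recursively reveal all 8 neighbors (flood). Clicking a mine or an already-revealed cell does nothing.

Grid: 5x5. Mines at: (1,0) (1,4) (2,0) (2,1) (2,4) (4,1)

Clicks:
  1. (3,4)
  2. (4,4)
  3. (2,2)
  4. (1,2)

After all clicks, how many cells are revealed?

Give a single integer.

Click 1 (3,4) count=1: revealed 1 new [(3,4)] -> total=1
Click 2 (4,4) count=0: revealed 5 new [(3,2) (3,3) (4,2) (4,3) (4,4)] -> total=6
Click 3 (2,2) count=1: revealed 1 new [(2,2)] -> total=7
Click 4 (1,2) count=1: revealed 1 new [(1,2)] -> total=8

Answer: 8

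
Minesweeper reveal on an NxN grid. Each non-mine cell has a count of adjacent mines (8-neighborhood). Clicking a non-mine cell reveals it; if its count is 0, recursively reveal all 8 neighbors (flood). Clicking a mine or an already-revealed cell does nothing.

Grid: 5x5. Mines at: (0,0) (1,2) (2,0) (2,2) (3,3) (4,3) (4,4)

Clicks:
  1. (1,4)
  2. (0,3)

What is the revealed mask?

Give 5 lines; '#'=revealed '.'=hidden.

Click 1 (1,4) count=0: revealed 6 new [(0,3) (0,4) (1,3) (1,4) (2,3) (2,4)] -> total=6
Click 2 (0,3) count=1: revealed 0 new [(none)] -> total=6

Answer: ...##
...##
...##
.....
.....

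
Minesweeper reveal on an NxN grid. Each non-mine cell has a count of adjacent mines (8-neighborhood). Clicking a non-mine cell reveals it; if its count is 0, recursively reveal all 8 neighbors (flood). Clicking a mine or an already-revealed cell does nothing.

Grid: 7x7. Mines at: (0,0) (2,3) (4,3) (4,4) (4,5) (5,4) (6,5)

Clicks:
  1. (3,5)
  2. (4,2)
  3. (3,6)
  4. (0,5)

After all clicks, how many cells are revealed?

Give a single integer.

Click 1 (3,5) count=2: revealed 1 new [(3,5)] -> total=1
Click 2 (4,2) count=1: revealed 1 new [(4,2)] -> total=2
Click 3 (3,6) count=1: revealed 1 new [(3,6)] -> total=3
Click 4 (0,5) count=0: revealed 16 new [(0,1) (0,2) (0,3) (0,4) (0,5) (0,6) (1,1) (1,2) (1,3) (1,4) (1,5) (1,6) (2,4) (2,5) (2,6) (3,4)] -> total=19

Answer: 19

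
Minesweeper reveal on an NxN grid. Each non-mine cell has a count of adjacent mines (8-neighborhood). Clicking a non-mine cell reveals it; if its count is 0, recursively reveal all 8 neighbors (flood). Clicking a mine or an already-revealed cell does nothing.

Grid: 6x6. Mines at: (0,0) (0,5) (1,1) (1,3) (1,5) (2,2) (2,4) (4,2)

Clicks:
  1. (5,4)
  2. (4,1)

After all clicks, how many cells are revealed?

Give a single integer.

Answer: 10

Derivation:
Click 1 (5,4) count=0: revealed 9 new [(3,3) (3,4) (3,5) (4,3) (4,4) (4,5) (5,3) (5,4) (5,5)] -> total=9
Click 2 (4,1) count=1: revealed 1 new [(4,1)] -> total=10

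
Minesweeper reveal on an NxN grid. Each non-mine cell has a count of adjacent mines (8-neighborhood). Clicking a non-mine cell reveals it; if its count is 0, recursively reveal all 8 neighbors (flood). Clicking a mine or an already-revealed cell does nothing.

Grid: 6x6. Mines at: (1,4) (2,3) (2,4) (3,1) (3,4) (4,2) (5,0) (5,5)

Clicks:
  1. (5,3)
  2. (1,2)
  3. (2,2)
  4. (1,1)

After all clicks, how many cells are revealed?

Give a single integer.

Answer: 12

Derivation:
Click 1 (5,3) count=1: revealed 1 new [(5,3)] -> total=1
Click 2 (1,2) count=1: revealed 1 new [(1,2)] -> total=2
Click 3 (2,2) count=2: revealed 1 new [(2,2)] -> total=3
Click 4 (1,1) count=0: revealed 9 new [(0,0) (0,1) (0,2) (0,3) (1,0) (1,1) (1,3) (2,0) (2,1)] -> total=12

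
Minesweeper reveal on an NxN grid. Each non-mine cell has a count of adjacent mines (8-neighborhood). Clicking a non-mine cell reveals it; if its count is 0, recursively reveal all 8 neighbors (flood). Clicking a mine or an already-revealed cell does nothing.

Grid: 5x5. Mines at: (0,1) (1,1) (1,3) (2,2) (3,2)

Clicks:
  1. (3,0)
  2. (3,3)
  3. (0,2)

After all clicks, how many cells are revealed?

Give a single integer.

Answer: 8

Derivation:
Click 1 (3,0) count=0: revealed 6 new [(2,0) (2,1) (3,0) (3,1) (4,0) (4,1)] -> total=6
Click 2 (3,3) count=2: revealed 1 new [(3,3)] -> total=7
Click 3 (0,2) count=3: revealed 1 new [(0,2)] -> total=8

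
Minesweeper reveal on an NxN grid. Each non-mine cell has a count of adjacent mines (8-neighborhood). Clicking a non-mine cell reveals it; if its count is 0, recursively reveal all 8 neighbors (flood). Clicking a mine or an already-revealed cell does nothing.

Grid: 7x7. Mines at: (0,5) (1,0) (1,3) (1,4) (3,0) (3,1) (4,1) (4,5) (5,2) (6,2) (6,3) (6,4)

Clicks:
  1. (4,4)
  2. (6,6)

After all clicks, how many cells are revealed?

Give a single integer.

Click 1 (4,4) count=1: revealed 1 new [(4,4)] -> total=1
Click 2 (6,6) count=0: revealed 4 new [(5,5) (5,6) (6,5) (6,6)] -> total=5

Answer: 5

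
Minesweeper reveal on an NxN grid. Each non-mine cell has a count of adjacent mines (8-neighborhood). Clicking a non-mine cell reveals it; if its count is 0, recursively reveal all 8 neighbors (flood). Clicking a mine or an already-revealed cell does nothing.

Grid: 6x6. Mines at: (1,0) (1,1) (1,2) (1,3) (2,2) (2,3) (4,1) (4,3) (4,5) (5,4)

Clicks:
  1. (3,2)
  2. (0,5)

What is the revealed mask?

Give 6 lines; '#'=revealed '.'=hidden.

Click 1 (3,2) count=4: revealed 1 new [(3,2)] -> total=1
Click 2 (0,5) count=0: revealed 8 new [(0,4) (0,5) (1,4) (1,5) (2,4) (2,5) (3,4) (3,5)] -> total=9

Answer: ....##
....##
....##
..#.##
......
......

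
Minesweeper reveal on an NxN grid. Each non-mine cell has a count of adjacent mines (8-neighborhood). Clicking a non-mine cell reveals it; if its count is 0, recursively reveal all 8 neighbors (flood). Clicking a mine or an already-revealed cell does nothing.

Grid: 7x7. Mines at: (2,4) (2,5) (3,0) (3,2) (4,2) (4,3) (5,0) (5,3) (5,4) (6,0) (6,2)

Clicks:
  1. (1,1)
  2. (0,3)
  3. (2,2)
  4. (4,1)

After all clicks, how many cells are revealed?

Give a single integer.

Click 1 (1,1) count=0: revealed 18 new [(0,0) (0,1) (0,2) (0,3) (0,4) (0,5) (0,6) (1,0) (1,1) (1,2) (1,3) (1,4) (1,5) (1,6) (2,0) (2,1) (2,2) (2,3)] -> total=18
Click 2 (0,3) count=0: revealed 0 new [(none)] -> total=18
Click 3 (2,2) count=1: revealed 0 new [(none)] -> total=18
Click 4 (4,1) count=4: revealed 1 new [(4,1)] -> total=19

Answer: 19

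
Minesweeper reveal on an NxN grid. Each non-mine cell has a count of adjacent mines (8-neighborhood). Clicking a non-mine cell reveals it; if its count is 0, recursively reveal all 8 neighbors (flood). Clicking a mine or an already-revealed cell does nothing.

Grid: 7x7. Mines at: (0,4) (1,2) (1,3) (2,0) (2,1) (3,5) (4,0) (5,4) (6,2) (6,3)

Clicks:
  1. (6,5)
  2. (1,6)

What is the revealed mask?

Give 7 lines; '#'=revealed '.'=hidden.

Click 1 (6,5) count=1: revealed 1 new [(6,5)] -> total=1
Click 2 (1,6) count=0: revealed 6 new [(0,5) (0,6) (1,5) (1,6) (2,5) (2,6)] -> total=7

Answer: .....##
.....##
.....##
.......
.......
.......
.....#.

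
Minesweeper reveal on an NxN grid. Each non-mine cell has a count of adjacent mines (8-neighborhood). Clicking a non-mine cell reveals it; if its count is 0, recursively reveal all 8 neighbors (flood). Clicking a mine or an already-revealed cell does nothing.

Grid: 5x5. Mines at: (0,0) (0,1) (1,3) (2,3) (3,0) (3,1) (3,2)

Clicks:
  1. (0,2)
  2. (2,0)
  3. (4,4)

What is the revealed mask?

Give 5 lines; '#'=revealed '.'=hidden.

Click 1 (0,2) count=2: revealed 1 new [(0,2)] -> total=1
Click 2 (2,0) count=2: revealed 1 new [(2,0)] -> total=2
Click 3 (4,4) count=0: revealed 4 new [(3,3) (3,4) (4,3) (4,4)] -> total=6

Answer: ..#..
.....
#....
...##
...##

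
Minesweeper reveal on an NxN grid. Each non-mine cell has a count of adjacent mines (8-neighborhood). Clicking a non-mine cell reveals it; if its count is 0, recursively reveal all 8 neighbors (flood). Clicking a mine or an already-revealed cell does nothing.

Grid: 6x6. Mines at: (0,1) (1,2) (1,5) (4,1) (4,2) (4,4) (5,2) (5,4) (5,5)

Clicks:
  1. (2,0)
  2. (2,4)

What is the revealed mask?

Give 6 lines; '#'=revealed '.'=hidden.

Answer: ......
##....
##..#.
##....
......
......

Derivation:
Click 1 (2,0) count=0: revealed 6 new [(1,0) (1,1) (2,0) (2,1) (3,0) (3,1)] -> total=6
Click 2 (2,4) count=1: revealed 1 new [(2,4)] -> total=7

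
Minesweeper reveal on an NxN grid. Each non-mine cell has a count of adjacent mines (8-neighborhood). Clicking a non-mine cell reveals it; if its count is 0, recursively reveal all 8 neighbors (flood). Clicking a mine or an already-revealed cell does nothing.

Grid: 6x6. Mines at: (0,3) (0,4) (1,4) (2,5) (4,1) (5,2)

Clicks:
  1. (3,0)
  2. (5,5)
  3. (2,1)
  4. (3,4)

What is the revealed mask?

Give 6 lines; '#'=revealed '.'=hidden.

Answer: ###...
####..
#####.
######
..####
...###

Derivation:
Click 1 (3,0) count=1: revealed 1 new [(3,0)] -> total=1
Click 2 (5,5) count=0: revealed 24 new [(0,0) (0,1) (0,2) (1,0) (1,1) (1,2) (1,3) (2,0) (2,1) (2,2) (2,3) (2,4) (3,1) (3,2) (3,3) (3,4) (3,5) (4,2) (4,3) (4,4) (4,5) (5,3) (5,4) (5,5)] -> total=25
Click 3 (2,1) count=0: revealed 0 new [(none)] -> total=25
Click 4 (3,4) count=1: revealed 0 new [(none)] -> total=25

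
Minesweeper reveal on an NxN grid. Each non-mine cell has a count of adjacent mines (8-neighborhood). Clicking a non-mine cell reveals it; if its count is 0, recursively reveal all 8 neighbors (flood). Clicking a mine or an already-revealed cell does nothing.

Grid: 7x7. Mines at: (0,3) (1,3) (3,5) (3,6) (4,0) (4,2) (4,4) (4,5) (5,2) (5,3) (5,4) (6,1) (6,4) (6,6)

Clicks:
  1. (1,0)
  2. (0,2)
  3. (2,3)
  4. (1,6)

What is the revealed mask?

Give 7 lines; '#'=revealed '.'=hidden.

Click 1 (1,0) count=0: revealed 12 new [(0,0) (0,1) (0,2) (1,0) (1,1) (1,2) (2,0) (2,1) (2,2) (3,0) (3,1) (3,2)] -> total=12
Click 2 (0,2) count=2: revealed 0 new [(none)] -> total=12
Click 3 (2,3) count=1: revealed 1 new [(2,3)] -> total=13
Click 4 (1,6) count=0: revealed 9 new [(0,4) (0,5) (0,6) (1,4) (1,5) (1,6) (2,4) (2,5) (2,6)] -> total=22

Answer: ###.###
###.###
#######
###....
.......
.......
.......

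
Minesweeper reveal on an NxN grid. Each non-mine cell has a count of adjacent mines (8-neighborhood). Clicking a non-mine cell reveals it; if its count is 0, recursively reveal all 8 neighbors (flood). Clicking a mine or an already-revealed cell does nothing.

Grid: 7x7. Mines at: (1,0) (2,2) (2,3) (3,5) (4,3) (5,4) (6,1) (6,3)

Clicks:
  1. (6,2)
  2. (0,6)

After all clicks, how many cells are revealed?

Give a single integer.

Click 1 (6,2) count=2: revealed 1 new [(6,2)] -> total=1
Click 2 (0,6) count=0: revealed 15 new [(0,1) (0,2) (0,3) (0,4) (0,5) (0,6) (1,1) (1,2) (1,3) (1,4) (1,5) (1,6) (2,4) (2,5) (2,6)] -> total=16

Answer: 16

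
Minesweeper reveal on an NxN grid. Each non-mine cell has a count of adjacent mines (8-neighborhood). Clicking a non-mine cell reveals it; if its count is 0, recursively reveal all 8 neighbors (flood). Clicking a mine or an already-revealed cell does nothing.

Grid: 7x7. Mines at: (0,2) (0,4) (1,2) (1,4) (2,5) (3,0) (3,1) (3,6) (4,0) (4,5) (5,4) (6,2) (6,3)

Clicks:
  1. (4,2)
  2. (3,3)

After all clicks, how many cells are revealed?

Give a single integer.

Answer: 9

Derivation:
Click 1 (4,2) count=1: revealed 1 new [(4,2)] -> total=1
Click 2 (3,3) count=0: revealed 8 new [(2,2) (2,3) (2,4) (3,2) (3,3) (3,4) (4,3) (4,4)] -> total=9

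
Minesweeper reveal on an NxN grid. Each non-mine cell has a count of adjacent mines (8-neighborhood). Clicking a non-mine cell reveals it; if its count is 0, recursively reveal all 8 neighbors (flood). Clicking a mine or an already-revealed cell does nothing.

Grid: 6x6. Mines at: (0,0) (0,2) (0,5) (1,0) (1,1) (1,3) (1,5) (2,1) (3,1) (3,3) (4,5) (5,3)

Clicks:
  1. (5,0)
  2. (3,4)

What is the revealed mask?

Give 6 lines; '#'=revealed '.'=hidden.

Answer: ......
......
......
....#.
###...
###...

Derivation:
Click 1 (5,0) count=0: revealed 6 new [(4,0) (4,1) (4,2) (5,0) (5,1) (5,2)] -> total=6
Click 2 (3,4) count=2: revealed 1 new [(3,4)] -> total=7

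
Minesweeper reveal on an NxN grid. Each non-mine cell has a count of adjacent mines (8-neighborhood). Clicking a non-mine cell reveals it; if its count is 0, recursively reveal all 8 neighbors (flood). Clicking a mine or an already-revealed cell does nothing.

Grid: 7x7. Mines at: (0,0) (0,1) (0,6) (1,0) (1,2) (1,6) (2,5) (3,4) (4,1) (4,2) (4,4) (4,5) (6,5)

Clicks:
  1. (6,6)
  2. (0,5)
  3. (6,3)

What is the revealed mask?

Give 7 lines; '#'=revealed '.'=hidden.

Answer: .....#.
.......
.......
.......
.......
#####..
#####.#

Derivation:
Click 1 (6,6) count=1: revealed 1 new [(6,6)] -> total=1
Click 2 (0,5) count=2: revealed 1 new [(0,5)] -> total=2
Click 3 (6,3) count=0: revealed 10 new [(5,0) (5,1) (5,2) (5,3) (5,4) (6,0) (6,1) (6,2) (6,3) (6,4)] -> total=12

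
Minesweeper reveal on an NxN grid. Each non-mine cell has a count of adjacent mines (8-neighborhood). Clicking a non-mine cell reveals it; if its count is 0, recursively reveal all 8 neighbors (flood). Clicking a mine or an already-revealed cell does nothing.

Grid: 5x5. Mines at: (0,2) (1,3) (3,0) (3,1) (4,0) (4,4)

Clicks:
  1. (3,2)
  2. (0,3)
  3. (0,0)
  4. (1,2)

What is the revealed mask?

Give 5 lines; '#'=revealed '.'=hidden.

Click 1 (3,2) count=1: revealed 1 new [(3,2)] -> total=1
Click 2 (0,3) count=2: revealed 1 new [(0,3)] -> total=2
Click 3 (0,0) count=0: revealed 6 new [(0,0) (0,1) (1,0) (1,1) (2,0) (2,1)] -> total=8
Click 4 (1,2) count=2: revealed 1 new [(1,2)] -> total=9

Answer: ##.#.
###..
##...
..#..
.....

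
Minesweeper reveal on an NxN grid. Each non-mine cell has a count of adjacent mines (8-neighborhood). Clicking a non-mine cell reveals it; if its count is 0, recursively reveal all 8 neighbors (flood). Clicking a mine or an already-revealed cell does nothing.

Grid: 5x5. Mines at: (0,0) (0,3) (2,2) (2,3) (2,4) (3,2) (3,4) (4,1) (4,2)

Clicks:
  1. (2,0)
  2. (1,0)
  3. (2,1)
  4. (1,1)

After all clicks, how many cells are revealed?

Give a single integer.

Answer: 6

Derivation:
Click 1 (2,0) count=0: revealed 6 new [(1,0) (1,1) (2,0) (2,1) (3,0) (3,1)] -> total=6
Click 2 (1,0) count=1: revealed 0 new [(none)] -> total=6
Click 3 (2,1) count=2: revealed 0 new [(none)] -> total=6
Click 4 (1,1) count=2: revealed 0 new [(none)] -> total=6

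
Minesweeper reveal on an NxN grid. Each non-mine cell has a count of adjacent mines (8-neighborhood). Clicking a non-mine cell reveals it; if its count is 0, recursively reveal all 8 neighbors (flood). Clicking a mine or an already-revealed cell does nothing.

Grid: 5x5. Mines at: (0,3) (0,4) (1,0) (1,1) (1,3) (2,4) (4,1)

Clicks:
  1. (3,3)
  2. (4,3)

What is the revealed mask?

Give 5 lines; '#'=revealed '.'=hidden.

Answer: .....
.....
.....
..###
..###

Derivation:
Click 1 (3,3) count=1: revealed 1 new [(3,3)] -> total=1
Click 2 (4,3) count=0: revealed 5 new [(3,2) (3,4) (4,2) (4,3) (4,4)] -> total=6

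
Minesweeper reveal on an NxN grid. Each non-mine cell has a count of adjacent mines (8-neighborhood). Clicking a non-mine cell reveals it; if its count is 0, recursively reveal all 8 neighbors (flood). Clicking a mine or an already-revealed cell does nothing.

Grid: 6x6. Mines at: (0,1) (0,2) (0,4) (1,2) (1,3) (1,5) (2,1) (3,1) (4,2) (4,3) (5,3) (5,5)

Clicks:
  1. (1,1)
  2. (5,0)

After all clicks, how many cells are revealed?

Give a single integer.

Answer: 5

Derivation:
Click 1 (1,1) count=4: revealed 1 new [(1,1)] -> total=1
Click 2 (5,0) count=0: revealed 4 new [(4,0) (4,1) (5,0) (5,1)] -> total=5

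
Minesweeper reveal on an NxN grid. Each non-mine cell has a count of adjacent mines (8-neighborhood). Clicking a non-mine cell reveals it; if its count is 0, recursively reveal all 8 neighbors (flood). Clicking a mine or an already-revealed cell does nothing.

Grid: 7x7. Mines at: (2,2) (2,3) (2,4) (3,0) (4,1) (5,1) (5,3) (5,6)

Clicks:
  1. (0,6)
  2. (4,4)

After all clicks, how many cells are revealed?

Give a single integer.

Answer: 23

Derivation:
Click 1 (0,6) count=0: revealed 22 new [(0,0) (0,1) (0,2) (0,3) (0,4) (0,5) (0,6) (1,0) (1,1) (1,2) (1,3) (1,4) (1,5) (1,6) (2,0) (2,1) (2,5) (2,6) (3,5) (3,6) (4,5) (4,6)] -> total=22
Click 2 (4,4) count=1: revealed 1 new [(4,4)] -> total=23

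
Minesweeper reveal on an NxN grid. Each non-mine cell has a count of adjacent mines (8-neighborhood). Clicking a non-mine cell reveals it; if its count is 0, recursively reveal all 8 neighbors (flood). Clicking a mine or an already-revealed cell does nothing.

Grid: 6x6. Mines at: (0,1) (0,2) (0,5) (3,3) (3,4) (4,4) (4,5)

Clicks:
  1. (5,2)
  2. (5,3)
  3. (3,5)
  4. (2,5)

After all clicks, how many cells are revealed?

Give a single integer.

Answer: 19

Derivation:
Click 1 (5,2) count=0: revealed 17 new [(1,0) (1,1) (1,2) (2,0) (2,1) (2,2) (3,0) (3,1) (3,2) (4,0) (4,1) (4,2) (4,3) (5,0) (5,1) (5,2) (5,3)] -> total=17
Click 2 (5,3) count=1: revealed 0 new [(none)] -> total=17
Click 3 (3,5) count=3: revealed 1 new [(3,5)] -> total=18
Click 4 (2,5) count=1: revealed 1 new [(2,5)] -> total=19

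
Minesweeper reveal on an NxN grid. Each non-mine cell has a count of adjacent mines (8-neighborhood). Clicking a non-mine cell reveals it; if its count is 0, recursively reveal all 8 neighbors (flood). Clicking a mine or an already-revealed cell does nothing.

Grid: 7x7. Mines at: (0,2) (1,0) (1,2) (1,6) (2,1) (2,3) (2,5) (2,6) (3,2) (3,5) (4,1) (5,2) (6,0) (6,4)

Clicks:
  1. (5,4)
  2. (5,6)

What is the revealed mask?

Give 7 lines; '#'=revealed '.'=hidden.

Click 1 (5,4) count=1: revealed 1 new [(5,4)] -> total=1
Click 2 (5,6) count=0: revealed 6 new [(4,5) (4,6) (5,5) (5,6) (6,5) (6,6)] -> total=7

Answer: .......
.......
.......
.......
.....##
....###
.....##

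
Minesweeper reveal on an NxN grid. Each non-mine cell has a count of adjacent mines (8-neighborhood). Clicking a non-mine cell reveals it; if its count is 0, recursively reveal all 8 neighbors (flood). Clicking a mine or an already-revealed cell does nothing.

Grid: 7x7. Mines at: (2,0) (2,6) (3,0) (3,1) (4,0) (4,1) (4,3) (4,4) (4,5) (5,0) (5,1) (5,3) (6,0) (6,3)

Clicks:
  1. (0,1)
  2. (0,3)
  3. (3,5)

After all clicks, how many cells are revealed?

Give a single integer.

Answer: 23

Derivation:
Click 1 (0,1) count=0: revealed 23 new [(0,0) (0,1) (0,2) (0,3) (0,4) (0,5) (0,6) (1,0) (1,1) (1,2) (1,3) (1,4) (1,5) (1,6) (2,1) (2,2) (2,3) (2,4) (2,5) (3,2) (3,3) (3,4) (3,5)] -> total=23
Click 2 (0,3) count=0: revealed 0 new [(none)] -> total=23
Click 3 (3,5) count=3: revealed 0 new [(none)] -> total=23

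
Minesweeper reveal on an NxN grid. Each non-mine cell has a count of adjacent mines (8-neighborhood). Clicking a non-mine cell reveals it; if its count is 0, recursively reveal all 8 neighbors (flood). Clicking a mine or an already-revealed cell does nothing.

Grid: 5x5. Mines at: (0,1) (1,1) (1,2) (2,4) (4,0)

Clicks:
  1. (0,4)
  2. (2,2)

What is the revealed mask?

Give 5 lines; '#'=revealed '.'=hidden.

Click 1 (0,4) count=0: revealed 4 new [(0,3) (0,4) (1,3) (1,4)] -> total=4
Click 2 (2,2) count=2: revealed 1 new [(2,2)] -> total=5

Answer: ...##
...##
..#..
.....
.....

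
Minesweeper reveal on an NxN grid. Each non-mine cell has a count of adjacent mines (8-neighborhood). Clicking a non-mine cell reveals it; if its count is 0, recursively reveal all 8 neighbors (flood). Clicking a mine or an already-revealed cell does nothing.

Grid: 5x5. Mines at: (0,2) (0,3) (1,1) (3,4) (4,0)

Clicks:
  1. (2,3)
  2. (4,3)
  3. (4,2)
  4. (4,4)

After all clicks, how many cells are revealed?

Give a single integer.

Click 1 (2,3) count=1: revealed 1 new [(2,3)] -> total=1
Click 2 (4,3) count=1: revealed 1 new [(4,3)] -> total=2
Click 3 (4,2) count=0: revealed 7 new [(2,1) (2,2) (3,1) (3,2) (3,3) (4,1) (4,2)] -> total=9
Click 4 (4,4) count=1: revealed 1 new [(4,4)] -> total=10

Answer: 10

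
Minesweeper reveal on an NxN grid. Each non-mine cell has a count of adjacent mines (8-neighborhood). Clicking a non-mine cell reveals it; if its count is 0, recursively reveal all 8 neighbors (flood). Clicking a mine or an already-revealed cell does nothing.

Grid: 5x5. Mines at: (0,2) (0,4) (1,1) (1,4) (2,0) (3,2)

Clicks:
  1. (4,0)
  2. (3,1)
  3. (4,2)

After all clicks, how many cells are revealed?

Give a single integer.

Answer: 5

Derivation:
Click 1 (4,0) count=0: revealed 4 new [(3,0) (3,1) (4,0) (4,1)] -> total=4
Click 2 (3,1) count=2: revealed 0 new [(none)] -> total=4
Click 3 (4,2) count=1: revealed 1 new [(4,2)] -> total=5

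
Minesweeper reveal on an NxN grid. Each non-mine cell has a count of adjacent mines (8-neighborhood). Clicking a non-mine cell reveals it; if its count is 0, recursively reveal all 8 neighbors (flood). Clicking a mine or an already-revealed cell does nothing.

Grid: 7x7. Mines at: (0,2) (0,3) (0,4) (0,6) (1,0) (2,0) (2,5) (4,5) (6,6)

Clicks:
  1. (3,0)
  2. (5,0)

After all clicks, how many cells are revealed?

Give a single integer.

Answer: 30

Derivation:
Click 1 (3,0) count=1: revealed 1 new [(3,0)] -> total=1
Click 2 (5,0) count=0: revealed 29 new [(1,1) (1,2) (1,3) (1,4) (2,1) (2,2) (2,3) (2,4) (3,1) (3,2) (3,3) (3,4) (4,0) (4,1) (4,2) (4,3) (4,4) (5,0) (5,1) (5,2) (5,3) (5,4) (5,5) (6,0) (6,1) (6,2) (6,3) (6,4) (6,5)] -> total=30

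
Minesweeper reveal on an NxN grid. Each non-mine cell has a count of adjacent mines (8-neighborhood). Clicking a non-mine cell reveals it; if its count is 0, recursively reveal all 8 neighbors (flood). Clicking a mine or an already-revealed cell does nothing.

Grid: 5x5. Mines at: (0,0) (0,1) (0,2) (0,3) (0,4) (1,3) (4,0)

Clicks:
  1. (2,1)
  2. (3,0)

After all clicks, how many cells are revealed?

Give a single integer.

Click 1 (2,1) count=0: revealed 17 new [(1,0) (1,1) (1,2) (2,0) (2,1) (2,2) (2,3) (2,4) (3,0) (3,1) (3,2) (3,3) (3,4) (4,1) (4,2) (4,3) (4,4)] -> total=17
Click 2 (3,0) count=1: revealed 0 new [(none)] -> total=17

Answer: 17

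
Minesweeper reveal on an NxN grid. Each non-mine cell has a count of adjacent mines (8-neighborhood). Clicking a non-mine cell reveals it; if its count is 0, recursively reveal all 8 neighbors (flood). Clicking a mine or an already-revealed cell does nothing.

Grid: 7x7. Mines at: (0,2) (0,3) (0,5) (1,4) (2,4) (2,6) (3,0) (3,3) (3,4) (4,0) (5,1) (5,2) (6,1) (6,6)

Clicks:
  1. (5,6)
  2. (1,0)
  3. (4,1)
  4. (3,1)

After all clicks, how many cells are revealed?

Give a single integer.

Click 1 (5,6) count=1: revealed 1 new [(5,6)] -> total=1
Click 2 (1,0) count=0: revealed 6 new [(0,0) (0,1) (1,0) (1,1) (2,0) (2,1)] -> total=7
Click 3 (4,1) count=4: revealed 1 new [(4,1)] -> total=8
Click 4 (3,1) count=2: revealed 1 new [(3,1)] -> total=9

Answer: 9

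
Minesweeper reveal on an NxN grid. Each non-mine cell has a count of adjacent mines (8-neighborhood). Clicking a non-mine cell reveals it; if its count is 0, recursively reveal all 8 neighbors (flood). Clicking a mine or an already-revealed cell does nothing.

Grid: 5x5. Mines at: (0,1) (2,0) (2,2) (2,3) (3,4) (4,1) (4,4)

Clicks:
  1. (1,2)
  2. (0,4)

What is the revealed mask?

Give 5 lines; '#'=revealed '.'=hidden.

Click 1 (1,2) count=3: revealed 1 new [(1,2)] -> total=1
Click 2 (0,4) count=0: revealed 5 new [(0,2) (0,3) (0,4) (1,3) (1,4)] -> total=6

Answer: ..###
..###
.....
.....
.....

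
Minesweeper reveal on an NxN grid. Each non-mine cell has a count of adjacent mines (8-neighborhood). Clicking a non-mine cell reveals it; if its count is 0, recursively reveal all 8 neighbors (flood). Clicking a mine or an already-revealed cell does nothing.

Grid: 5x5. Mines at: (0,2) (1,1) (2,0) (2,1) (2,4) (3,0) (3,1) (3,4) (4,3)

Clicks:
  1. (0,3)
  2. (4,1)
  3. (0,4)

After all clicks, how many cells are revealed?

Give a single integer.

Answer: 5

Derivation:
Click 1 (0,3) count=1: revealed 1 new [(0,3)] -> total=1
Click 2 (4,1) count=2: revealed 1 new [(4,1)] -> total=2
Click 3 (0,4) count=0: revealed 3 new [(0,4) (1,3) (1,4)] -> total=5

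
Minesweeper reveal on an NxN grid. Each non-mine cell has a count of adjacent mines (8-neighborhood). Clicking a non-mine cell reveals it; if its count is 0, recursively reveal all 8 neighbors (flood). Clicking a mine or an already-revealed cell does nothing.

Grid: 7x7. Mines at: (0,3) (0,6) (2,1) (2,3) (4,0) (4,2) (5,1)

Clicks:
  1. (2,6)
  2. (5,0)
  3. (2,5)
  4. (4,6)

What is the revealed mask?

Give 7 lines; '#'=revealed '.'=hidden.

Answer: .......
....###
....###
...####
...####
#.#####
..#####

Derivation:
Click 1 (2,6) count=0: revealed 24 new [(1,4) (1,5) (1,6) (2,4) (2,5) (2,6) (3,3) (3,4) (3,5) (3,6) (4,3) (4,4) (4,5) (4,6) (5,2) (5,3) (5,4) (5,5) (5,6) (6,2) (6,3) (6,4) (6,5) (6,6)] -> total=24
Click 2 (5,0) count=2: revealed 1 new [(5,0)] -> total=25
Click 3 (2,5) count=0: revealed 0 new [(none)] -> total=25
Click 4 (4,6) count=0: revealed 0 new [(none)] -> total=25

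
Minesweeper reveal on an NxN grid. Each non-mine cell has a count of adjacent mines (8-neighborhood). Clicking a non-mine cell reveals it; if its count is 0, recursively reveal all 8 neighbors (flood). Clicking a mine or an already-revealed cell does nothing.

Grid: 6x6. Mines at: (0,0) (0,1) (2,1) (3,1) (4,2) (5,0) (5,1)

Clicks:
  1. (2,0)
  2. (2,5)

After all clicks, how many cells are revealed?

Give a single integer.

Click 1 (2,0) count=2: revealed 1 new [(2,0)] -> total=1
Click 2 (2,5) count=0: revealed 22 new [(0,2) (0,3) (0,4) (0,5) (1,2) (1,3) (1,4) (1,5) (2,2) (2,3) (2,4) (2,5) (3,2) (3,3) (3,4) (3,5) (4,3) (4,4) (4,5) (5,3) (5,4) (5,5)] -> total=23

Answer: 23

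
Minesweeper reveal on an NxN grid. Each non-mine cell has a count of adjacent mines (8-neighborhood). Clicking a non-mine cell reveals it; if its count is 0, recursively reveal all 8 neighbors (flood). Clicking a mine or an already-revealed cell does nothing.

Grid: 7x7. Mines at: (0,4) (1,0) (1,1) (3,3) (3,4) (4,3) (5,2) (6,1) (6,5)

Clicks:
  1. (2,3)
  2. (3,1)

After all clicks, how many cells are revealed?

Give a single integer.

Answer: 12

Derivation:
Click 1 (2,3) count=2: revealed 1 new [(2,3)] -> total=1
Click 2 (3,1) count=0: revealed 11 new [(2,0) (2,1) (2,2) (3,0) (3,1) (3,2) (4,0) (4,1) (4,2) (5,0) (5,1)] -> total=12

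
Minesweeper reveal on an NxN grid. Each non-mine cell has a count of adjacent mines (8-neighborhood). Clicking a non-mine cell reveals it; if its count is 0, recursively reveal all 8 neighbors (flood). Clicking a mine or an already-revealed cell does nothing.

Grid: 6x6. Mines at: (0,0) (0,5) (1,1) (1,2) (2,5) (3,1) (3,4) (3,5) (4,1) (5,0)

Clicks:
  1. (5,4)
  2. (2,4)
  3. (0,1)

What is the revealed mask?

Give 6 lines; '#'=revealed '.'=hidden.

Answer: .#....
......
....#.
......
..####
..####

Derivation:
Click 1 (5,4) count=0: revealed 8 new [(4,2) (4,3) (4,4) (4,5) (5,2) (5,3) (5,4) (5,5)] -> total=8
Click 2 (2,4) count=3: revealed 1 new [(2,4)] -> total=9
Click 3 (0,1) count=3: revealed 1 new [(0,1)] -> total=10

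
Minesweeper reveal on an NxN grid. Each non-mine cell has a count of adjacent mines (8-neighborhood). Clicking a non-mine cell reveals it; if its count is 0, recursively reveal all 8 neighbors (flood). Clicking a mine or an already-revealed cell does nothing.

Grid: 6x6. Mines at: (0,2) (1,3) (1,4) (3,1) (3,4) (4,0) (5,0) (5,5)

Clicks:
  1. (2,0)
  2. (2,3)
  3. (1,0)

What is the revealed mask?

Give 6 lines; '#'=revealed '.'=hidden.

Answer: ##....
##....
##.#..
......
......
......

Derivation:
Click 1 (2,0) count=1: revealed 1 new [(2,0)] -> total=1
Click 2 (2,3) count=3: revealed 1 new [(2,3)] -> total=2
Click 3 (1,0) count=0: revealed 5 new [(0,0) (0,1) (1,0) (1,1) (2,1)] -> total=7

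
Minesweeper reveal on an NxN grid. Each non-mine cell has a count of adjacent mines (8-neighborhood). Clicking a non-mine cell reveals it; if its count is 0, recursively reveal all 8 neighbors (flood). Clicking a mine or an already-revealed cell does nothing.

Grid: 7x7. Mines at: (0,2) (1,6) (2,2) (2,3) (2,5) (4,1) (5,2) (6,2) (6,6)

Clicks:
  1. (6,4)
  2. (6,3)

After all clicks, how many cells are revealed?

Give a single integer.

Click 1 (6,4) count=0: revealed 15 new [(3,3) (3,4) (3,5) (3,6) (4,3) (4,4) (4,5) (4,6) (5,3) (5,4) (5,5) (5,6) (6,3) (6,4) (6,5)] -> total=15
Click 2 (6,3) count=2: revealed 0 new [(none)] -> total=15

Answer: 15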